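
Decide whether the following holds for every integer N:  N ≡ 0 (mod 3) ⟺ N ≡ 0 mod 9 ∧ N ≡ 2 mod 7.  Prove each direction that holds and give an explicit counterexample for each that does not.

Forward direction. This fails: N = 0 gives 0 ≡ 0 (mod 3) but 0 ≡ 0 (mod 7), so the conjunction on the right does not hold.

Converse. If N ≡ 0 (mod 9) and N ≡ 2 (mod 7), then by the Chinese remainder theorem N ≡ 9 (mod 63). Since 9 ≡ 0 (mod 3) and 3 ∣ 63, we get N ≡ 0 (mod 3).

The forward direction fails; the converse holds.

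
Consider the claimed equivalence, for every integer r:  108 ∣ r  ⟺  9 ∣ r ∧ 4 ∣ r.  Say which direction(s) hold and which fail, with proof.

Not equivalent: only (⇒) holds.

(⇐) This fails: take r = 36. Both 9 ∣ 36 and 4 ∣ 36, yet 36 is not a multiple of 108 (since 36 = 0·108 + 36), so 108 ∤ 36.

(⇒) If 108 ∣ r, write r = 108q. Since 108 = 12·9, r = 9·(12q), so 9 ∣ r; and since 108 = 27·4, r = 4·(27q), so 4 ∣ r.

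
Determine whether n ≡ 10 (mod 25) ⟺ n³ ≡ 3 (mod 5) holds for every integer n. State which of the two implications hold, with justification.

Neither implication holds.

Forward direction. This fails: take n = 10. Then 10 ≡ 10 (mod 25), but 10³ = 1000 ≡ 0 (mod 5), not 3.

Converse. This fails: take n = 2. Then 2³ = 8 ≡ 3 (mod 5), yet 2 ≡ 2 (mod 25), not 10.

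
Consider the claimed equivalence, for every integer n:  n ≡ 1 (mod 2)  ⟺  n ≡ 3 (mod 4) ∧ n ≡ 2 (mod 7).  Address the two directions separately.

[⇒] This fails: n = 1 gives 1 ≡ 1 (mod 2) but 1 ≡ 1 (mod 4), so the conjunction on the right does not hold.

[⇐] Conversely, if n ≡ 3 (mod 4) and n ≡ 2 (mod 7), then by the Chinese remainder theorem n ≡ 23 (mod 28). Since 23 ≡ 1 (mod 2) and 2 ∣ 28, we get n ≡ 1 (mod 2).

Only the reverse direction holds.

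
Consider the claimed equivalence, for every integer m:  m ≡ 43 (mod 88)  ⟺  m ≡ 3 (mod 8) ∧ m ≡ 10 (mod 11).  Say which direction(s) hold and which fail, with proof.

(⟹) Suppose m ≡ 43 (mod 88); write m = 88j + 43. Since 8 ∣ 88, reducing mod 8 gives m ≡ 43 ≡ 3 (mod 8); since 11 ∣ 88, reducing mod 11 gives m ≡ 43 ≡ 10 (mod 11).

(⟸) Conversely, if m ≡ 3 (mod 8) and m ≡ 10 (mod 11), then by the Chinese remainder theorem m ≡ 43 (mod 88). This is exactly m ≡ 43 (mod 88).

Both directions hold.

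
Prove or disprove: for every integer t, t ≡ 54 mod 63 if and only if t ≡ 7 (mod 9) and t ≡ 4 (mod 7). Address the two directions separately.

[⇒] This fails: t = 54 gives 54 ≡ 54 (mod 63) but 54 ≡ 0 (mod 9), so the conjunction on the right does not hold.

[⇐] This fails: t = 25 satisfies both congruences on the right (25 ≡ 7 mod 9 and 25 ≡ 4 mod 7) yet 25 ≡ 25 (mod 63), not 54.

(⇒) fails and (⇐) fails.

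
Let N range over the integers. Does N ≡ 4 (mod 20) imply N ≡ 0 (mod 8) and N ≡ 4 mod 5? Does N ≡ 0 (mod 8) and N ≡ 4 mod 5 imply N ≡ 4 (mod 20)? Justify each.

The forward direction fails; the converse holds.

[⇒] This fails: N = 4 gives 4 ≡ 4 (mod 20) but 4 ≡ 4 (mod 8), so the conjunction on the right does not hold.

[⇐] Conversely, if N ≡ 0 (mod 8) and N ≡ 4 (mod 5), then by the Chinese remainder theorem N ≡ 24 (mod 40). Since 24 ≡ 4 (mod 20) and 20 ∣ 40, we get N ≡ 4 (mod 20).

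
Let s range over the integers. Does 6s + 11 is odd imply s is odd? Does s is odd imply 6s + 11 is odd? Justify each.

(→) This fails: take s = 0. Then 6s + 11 = 11, which is odd, yet s = 0 is even, not odd.

(←) Suppose s is odd. Since 6 is even, 6s is even for every s, so 6s + 11 has the same parity as 11, which is odd. Hence 6s + 11 is odd.

Not equivalent: only (⇐) holds.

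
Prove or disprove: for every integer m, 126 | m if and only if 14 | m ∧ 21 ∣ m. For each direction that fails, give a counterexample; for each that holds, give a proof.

The forward direction holds; the converse fails.

(←) This fails: take m = 42. Both 14 ∣ 42 and 21 ∣ 42, yet 42 is not a multiple of 126 (since 42 = 0·126 + 42), so 126 ∤ 42.

(→) If 126 ∣ m, write m = 126q. Since 126 = 9·14, m = 14·(9q), so 14 ∣ m; and since 126 = 6·21, m = 21·(6q), so 21 ∣ m.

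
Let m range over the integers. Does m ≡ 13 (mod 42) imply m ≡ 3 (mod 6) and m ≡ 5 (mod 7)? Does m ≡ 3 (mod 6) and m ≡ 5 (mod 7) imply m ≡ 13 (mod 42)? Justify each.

(⟹) This fails: m = 13 gives 13 ≡ 13 (mod 42) but 13 ≡ 1 (mod 6), so the conjunction on the right does not hold.

(⟸) This fails: m = 33 satisfies both congruences on the right (33 ≡ 3 mod 6 and 33 ≡ 5 mod 7) yet 33 ≡ 33 (mod 42), not 13.

Neither implication holds.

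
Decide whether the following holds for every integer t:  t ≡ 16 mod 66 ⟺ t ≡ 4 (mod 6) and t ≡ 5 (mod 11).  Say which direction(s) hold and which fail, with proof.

Equivalent; both directions hold.

[⇒] Suppose t ≡ 16 (mod 66); write t = 66j + 16. Since 6 ∣ 66, reducing mod 6 gives t ≡ 16 ≡ 4 (mod 6); since 11 ∣ 66, reducing mod 11 gives t ≡ 16 ≡ 5 (mod 11).

[⇐] Conversely, if t ≡ 4 (mod 6) and t ≡ 5 (mod 11), then by the Chinese remainder theorem t ≡ 16 (mod 66). This is exactly t ≡ 16 (mod 66).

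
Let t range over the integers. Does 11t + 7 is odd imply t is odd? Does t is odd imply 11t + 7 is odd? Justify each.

Both directions fail.

[⇒] This fails: t = 2 gives 11t + 7 = 29, which is odd, but 2 is even, not odd.

[⇐] This also fails: t = 5 is odd, but 11t + 7 = 62 is even, not odd.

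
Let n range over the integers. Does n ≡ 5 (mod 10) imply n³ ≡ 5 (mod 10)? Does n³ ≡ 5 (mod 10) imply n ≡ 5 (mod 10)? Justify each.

[⇒] Suppose n ≡ 5 (mod 10). Write n = 10j + 5. Then (10j + 5)³ = 1000j³ + 1500j² + 750j + 125 = 10(100j³ + 150j² + 75j + 12) + 5, so n³ ≡ 5 (mod 10).

[⇐] Conversely, suppose n³ ≡ 5 (mod 10). The only residue r in {0, …, 9} with r³ ≡ 5 (mod 10) is r = 5, so n ≡ 5 (mod 10).

The biconditional holds.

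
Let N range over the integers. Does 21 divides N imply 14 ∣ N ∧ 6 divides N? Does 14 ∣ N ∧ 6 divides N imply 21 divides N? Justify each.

Not equivalent: only (⇐) holds.

(⟸) Suppose 14 ∣ N and 6 ∣ N. Any common multiple of 14 and 6 is a multiple of their lcm; here lcm(14, 6) = 14·6/gcd(14, 6) = 84/2 = 42, so 42 ∣ N. Since 21 ∣ 42, it follows that 21 ∣ N.

(⟹) This fails: take N = 21. Certainly 21 ∣ 21, but 14 ∤ 21.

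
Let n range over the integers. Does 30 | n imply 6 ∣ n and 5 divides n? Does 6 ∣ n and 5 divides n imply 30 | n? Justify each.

Forward direction. If 30 ∣ n, write n = 30q. Since 30 = 5·6, n = 6·(5q), so 6 ∣ n; and since 30 = 6·5, n = 5·(6q), so 5 ∣ n.

Converse. Suppose 6 ∣ n and 5 ∣ n. Any common multiple of 6 and 5 is a multiple of their lcm; here gcd(6, 5) = 1, so lcm(6, 5) = 6·5 = 30, so 30 ∣ n.

The biconditional holds.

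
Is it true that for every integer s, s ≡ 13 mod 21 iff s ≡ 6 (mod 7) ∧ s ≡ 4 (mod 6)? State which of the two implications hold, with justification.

(⇒) This fails: s = 13 gives 13 ≡ 13 (mod 21) but 13 ≡ 1 (mod 6), so the conjunction on the right does not hold.

(⇐) Conversely, if s ≡ 6 (mod 7) and s ≡ 4 (mod 6), then by the Chinese remainder theorem s ≡ 34 (mod 42). Since 34 ≡ 13 (mod 21) and 21 ∣ 42, we get s ≡ 13 (mod 21).

Not equivalent: only (⇐) holds.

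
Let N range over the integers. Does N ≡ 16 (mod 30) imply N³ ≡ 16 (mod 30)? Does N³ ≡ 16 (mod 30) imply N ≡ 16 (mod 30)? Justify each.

(⇒) Suppose N ≡ 16 (mod 30). Write N = 30j + 16. Then (30j + 16)³ = 27000j³ + 43200j² + 23040j + 4096 = 30(900j³ + 1440j² + 768j + 136) + 16, so N³ ≡ 16 (mod 30).

(⇐) Conversely, suppose N³ ≡ 16 (mod 30). The only residue r in {0, …, 29} with r³ ≡ 16 (mod 30) is r = 16, so N ≡ 16 (mod 30).

Both directions hold.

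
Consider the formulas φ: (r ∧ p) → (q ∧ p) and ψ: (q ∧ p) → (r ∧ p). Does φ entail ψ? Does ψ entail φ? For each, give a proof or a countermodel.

[⇒] This fails. Under r = F, p = T, q = T, the left side is true but the right side is false.

[⇐] This fails. Under r = T, p = T, q = F, the left side is false but the right side is true.

Both directions fail.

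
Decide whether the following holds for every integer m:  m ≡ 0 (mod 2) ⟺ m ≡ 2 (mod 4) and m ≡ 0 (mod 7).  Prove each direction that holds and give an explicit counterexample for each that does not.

Only the converse holds.

(⟹) This fails: m = 0 gives 0 ≡ 0 (mod 2) but 0 ≡ 0 (mod 4), so the conjunction on the right does not hold.

(⟸) Conversely, if m ≡ 2 (mod 4) and m ≡ 0 (mod 7), then by the Chinese remainder theorem m ≡ 14 (mod 28). Since 14 ≡ 0 (mod 2) and 2 ∣ 28, we get m ≡ 0 (mod 2).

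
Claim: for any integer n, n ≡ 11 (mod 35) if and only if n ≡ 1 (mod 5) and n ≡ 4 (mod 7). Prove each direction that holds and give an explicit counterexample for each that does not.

(⟹) Suppose n ≡ 11 (mod 35); write n = 35j + 11. Since 5 ∣ 35, reducing mod 5 gives n ≡ 11 ≡ 1 (mod 5); since 7 ∣ 35, reducing mod 7 gives n ≡ 11 ≡ 4 (mod 7).

(⟸) Conversely, if n ≡ 1 (mod 5) and n ≡ 4 (mod 7), then by the Chinese remainder theorem n ≡ 11 (mod 35). This is exactly n ≡ 11 (mod 35).

Both directions hold; the statement is true.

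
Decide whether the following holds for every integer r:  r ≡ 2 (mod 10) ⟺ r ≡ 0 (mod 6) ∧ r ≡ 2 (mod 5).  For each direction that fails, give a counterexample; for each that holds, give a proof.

The forward direction fails; the converse holds.

[⇒] This fails: r = 2 gives 2 ≡ 2 (mod 10) but 2 ≡ 2 (mod 6), so the conjunction on the right does not hold.

[⇐] Conversely, if r ≡ 0 (mod 6) and r ≡ 2 (mod 5), then by the Chinese remainder theorem r ≡ 12 (mod 30). Since 12 ≡ 2 (mod 10) and 10 ∣ 30, we get r ≡ 2 (mod 10).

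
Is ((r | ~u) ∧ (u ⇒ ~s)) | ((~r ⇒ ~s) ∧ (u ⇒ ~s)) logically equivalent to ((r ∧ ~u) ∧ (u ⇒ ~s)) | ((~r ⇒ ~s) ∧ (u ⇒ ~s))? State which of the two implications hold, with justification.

[⇒] This fails. Under u = F, s = T, r = F, the left side is true but the right side is false.

[⇐] Assume the antecedent. If u is true, the antecedent forces (u = T, s = F, r = F) or (u = T, s = F, r = T), and the consequent holds there. If u is false, the consequent reduces to true regardless of the other variables. Either way the consequent holds.

(⇒) fails; (⇐) holds.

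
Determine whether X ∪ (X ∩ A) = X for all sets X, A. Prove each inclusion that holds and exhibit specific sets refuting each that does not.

The two sets are equal.

(⟹) Let x ∈ X ∪ (X ∩ A). Then either x ∈ X and x ∉ A; or x ∈ X ∩ A. In each case x ∈ X, so X ∪ (X ∩ A) ⊆ X.

(⟸) Let x ∈ X. Then either x ∈ X and x ∉ A; or x ∈ X ∩ A. In each case x ∈ X ∪ (X ∩ A), so X ⊆ X ∪ (X ∩ A).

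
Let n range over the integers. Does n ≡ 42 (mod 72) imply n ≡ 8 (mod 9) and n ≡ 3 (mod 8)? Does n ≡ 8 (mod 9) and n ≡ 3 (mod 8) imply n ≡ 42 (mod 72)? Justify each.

[⇒] This fails: n = 42 gives 42 ≡ 42 (mod 72) but 42 ≡ 6 (mod 9), so the conjunction on the right does not hold.

[⇐] This fails: n = 35 satisfies both congruences on the right (35 ≡ 8 mod 9 and 35 ≡ 3 mod 8) yet 35 ≡ 35 (mod 72), not 42.

(⇒) fails and (⇐) fails.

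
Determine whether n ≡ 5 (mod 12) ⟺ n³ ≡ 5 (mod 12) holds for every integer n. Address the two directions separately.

Both directions hold.

(⇐) For the converse, argue contrapositively. If n ≢ 5 (mod 12), then n is congruent to one of 0, 1, 2, 3, 4, 6, 7, 8, 9, 10, 11 modulo 12, and these give n³ ≡ 0, 1, 8, 3, 4, 0, 7, 8, 9, 4, 11 respectively — never 5.

(⇒) Suppose n ≡ 5 (mod 12). Write n = 12j + 5. Then (12j + 5)³ = 1728j³ + 2160j² + 900j + 125 = 12(144j³ + 180j² + 75j + 10) + 5, so n³ ≡ 5 (mod 12).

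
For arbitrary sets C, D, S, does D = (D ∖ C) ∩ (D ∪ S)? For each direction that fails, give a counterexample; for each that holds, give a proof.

Reverse inclusion. Let x ∈ (D ∖ C) ∩ (D ∪ S). Then either x ∈ D and x ∉ C, S; or x ∈ D ∩ S and x ∉ C. In each case x ∈ D, so (D ∖ C) ∩ (D ∪ S) ⊆ D.

Forward inclusion. This inclusion fails. Take C = {1}, D = {1}, S = ∅; then 1 ∈ D but 1 ∉ (D ∖ C) ∩ (D ∪ S).

The sets are not equal: only the reverse inclusion holds.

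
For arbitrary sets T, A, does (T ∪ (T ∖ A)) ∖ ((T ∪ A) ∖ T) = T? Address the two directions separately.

Forward inclusion. Let x ∈ (T ∪ (T ∖ A)) ∖ ((T ∪ A) ∖ T). Then either x ∈ T and x ∉ A; or x ∈ T ∩ A. In each case x ∈ T, so (T ∪ (T ∖ A)) ∖ ((T ∪ A) ∖ T) ⊆ T.

Reverse inclusion. Let x ∈ T. Then either x ∈ T and x ∉ A; or x ∈ T ∩ A. In each case x ∈ (T ∪ (T ∖ A)) ∖ ((T ∪ A) ∖ T), so T ⊆ (T ∪ (T ∖ A)) ∖ ((T ∪ A) ∖ T).

Both inclusions hold; the sets are equal.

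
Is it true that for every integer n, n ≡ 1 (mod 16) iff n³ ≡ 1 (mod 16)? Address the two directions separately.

(⟸) Suppose n³ ≡ 1 (mod 16). The only residue r in {0, …, 15} with r³ ≡ 1 (mod 16) is r = 1, so n ≡ 1 (mod 16).

(⟹) Suppose n ≡ 1 (mod 16). Write n = 16j + 1. Then (16j + 1)³ = 4096j³ + 768j² + 48j + 1 = 16(256j³ + 48j² + 3j) + 1, so n³ ≡ 1 (mod 16).

Equivalent; both directions hold.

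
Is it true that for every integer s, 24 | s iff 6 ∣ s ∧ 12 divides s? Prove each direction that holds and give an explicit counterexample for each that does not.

(⟸) This fails: take s = 12. Both 6 ∣ 12 and 12 ∣ 12, yet 12 is not a multiple of 24 (since 12 = 0·24 + 12), so 24 ∤ 12.

(⟹) If 24 ∣ s, write s = 24q. Since 24 = 4·6, s = 6·(4q), so 6 ∣ s; and since 24 = 2·12, s = 12·(2q), so 12 ∣ s.

Not equivalent: only (⇒) holds.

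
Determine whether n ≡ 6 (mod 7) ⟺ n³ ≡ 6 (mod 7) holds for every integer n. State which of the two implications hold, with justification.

Forward direction. Suppose n ≡ 6 (mod 7). Write n = 7j + 6. Then (7j + 6)³ = 343j³ + 882j² + 756j + 216 = 7(49j³ + 126j² + 108j + 30) + 6, so n³ ≡ 6 (mod 7).

Converse. This fails: take n = 3. Then 3³ = 27 ≡ 6 (mod 7), yet 3 ≡ 3 (mod 7), not 6.

The forward direction holds; the converse fails.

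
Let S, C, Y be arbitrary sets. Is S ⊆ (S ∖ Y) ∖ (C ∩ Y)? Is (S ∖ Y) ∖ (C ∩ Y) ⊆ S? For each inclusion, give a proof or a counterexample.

(⟹) This inclusion fails. Take S = {1}, C = ∅, Y = {1}; then 1 ∈ S but 1 ∉ (S ∖ Y) ∖ (C ∩ Y).

(⟸) Let x ∈ (S ∖ Y) ∖ (C ∩ Y). Then either x ∈ S and x ∉ C, Y; or x ∈ S ∩ C and x ∉ Y. In each case x ∈ S, so (S ∖ Y) ∖ (C ∩ Y) ⊆ S.

Only the reverse inclusion holds.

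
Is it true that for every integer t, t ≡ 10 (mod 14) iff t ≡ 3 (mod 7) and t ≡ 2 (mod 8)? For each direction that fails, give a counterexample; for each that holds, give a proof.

Only the reverse direction holds.

(⇒) This fails: t = 24 gives 24 ≡ 10 (mod 14) but 24 ≡ 0 (mod 8), so the conjunction on the right does not hold.

(⇐) Conversely, if t ≡ 3 (mod 7) and t ≡ 2 (mod 8), then by the Chinese remainder theorem t ≡ 10 (mod 56). Since 10 ≡ 10 (mod 14) and 14 ∣ 56, we get t ≡ 10 (mod 14).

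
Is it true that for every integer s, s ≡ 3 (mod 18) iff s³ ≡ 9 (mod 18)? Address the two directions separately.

[⇒] Suppose s ≡ 3 (mod 18). Write s = 18j + 3. Then (18j + 3)³ = 5832j³ + 2916j² + 486j + 27 = 18(324j³ + 162j² + 27j + 1) + 9, so s³ ≡ 9 (mod 18).

[⇐] This fails: take s = 9. Then 9³ = 729 ≡ 9 (mod 18), yet 9 ≡ 9 (mod 18), not 3.

Only the forward direction holds.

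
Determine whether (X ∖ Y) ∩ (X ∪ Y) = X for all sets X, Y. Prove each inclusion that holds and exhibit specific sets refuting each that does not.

(⟹) Let x ∈ (X ∖ Y) ∩ (X ∪ Y). Then x ∈ X and x ∉ Y, from which x ∈ X.

(⟸) This inclusion fails. Take X = {1}, Y = {1}; then 1 ∈ X but 1 ∉ (X ∖ Y) ∩ (X ∪ Y).

Only the forward inclusion holds.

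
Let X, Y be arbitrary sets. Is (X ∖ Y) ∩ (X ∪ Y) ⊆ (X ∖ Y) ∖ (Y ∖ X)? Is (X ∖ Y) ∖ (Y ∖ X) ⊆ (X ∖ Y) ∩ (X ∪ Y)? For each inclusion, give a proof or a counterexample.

Reverse inclusion. Let x ∈ (X ∖ Y) ∖ (Y ∖ X). Then x ∈ X and x ∉ Y, from which x ∈ (X ∖ Y) ∩ (X ∪ Y).

Forward inclusion. Let x ∈ (X ∖ Y) ∩ (X ∪ Y). Then x ∈ X and x ∉ Y, from which x ∈ (X ∖ Y) ∖ (Y ∖ X).

Both inclusions hold.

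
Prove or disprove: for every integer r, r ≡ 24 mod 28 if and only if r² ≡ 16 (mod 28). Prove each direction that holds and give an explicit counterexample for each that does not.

Converse. This fails: take r = 4. Then 4² = 16 ≡ 16 (mod 28), yet 4 ≡ 4 (mod 28), not 24.

Forward direction. Suppose r ≡ 24 mod 28. Write r = 28j + 24. Then (28j + 24)² = 784j² + 1344j + 576 = 28(28j² + 48j + 20) + 16, so r² ≡ 16 (mod 28).

Not equivalent: only (⇒) holds.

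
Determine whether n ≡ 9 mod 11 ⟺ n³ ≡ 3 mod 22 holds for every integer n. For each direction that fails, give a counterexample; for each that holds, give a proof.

Forward direction. This fails: take n = 20. Then 20 ≡ 9 (mod 11), but 20³ = 8000 ≡ 14 (mod 22), not 3.

Converse. The residues r modulo 22 with r³ ≡ 3 (mod 22) are exactly {9}, and each is ≡ 9 (mod 11).

Only the converse holds.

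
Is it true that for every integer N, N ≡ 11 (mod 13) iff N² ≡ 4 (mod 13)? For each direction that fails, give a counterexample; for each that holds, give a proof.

Not equivalent: only (⇒) holds.

(⇒) Suppose N ≡ 11 (mod 13). Write N = 13j + 11. Then (13j + 11)² = 169j² + 286j + 121 = 13(13j² + 22j + 9) + 4, so N² ≡ 4 (mod 13).

(⇐) This fails: take N = 2. Then 2² = 4 ≡ 4 (mod 13), yet 2 ≡ 2 (mod 13), not 11.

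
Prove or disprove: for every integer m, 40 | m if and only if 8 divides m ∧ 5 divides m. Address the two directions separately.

Converse. Suppose 8 ∣ m and 5 ∣ m. Any common multiple of 8 and 5 is a multiple of their lcm; here gcd(8, 5) = 1, so lcm(8, 5) = 8·5 = 40, so 40 ∣ m.

Forward direction. If 40 ∣ m, write m = 40q. Since 40 = 5·8, m = 8·(5q), so 8 ∣ m; and since 40 = 8·5, m = 5·(8q), so 5 ∣ m.

Both directions hold.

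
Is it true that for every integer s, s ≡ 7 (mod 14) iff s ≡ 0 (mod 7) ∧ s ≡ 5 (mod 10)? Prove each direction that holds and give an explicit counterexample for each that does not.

Only the reverse direction holds.

[⇐] If s ≡ 0 (mod 7) and s ≡ 5 (mod 10), then by the Chinese remainder theorem s ≡ 35 (mod 70). Since 35 ≡ 7 (mod 14) and 14 ∣ 70, we get s ≡ 7 (mod 14).

[⇒] This fails: s = 7 gives 7 ≡ 7 (mod 14) but 7 ≡ 7 (mod 10), so the conjunction on the right does not hold.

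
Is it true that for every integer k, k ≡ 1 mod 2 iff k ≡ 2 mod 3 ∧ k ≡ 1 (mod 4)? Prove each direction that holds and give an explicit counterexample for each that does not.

Only the converse holds.

[⇒] This fails: k = 1 gives 1 ≡ 1 (mod 2) but 1 ≡ 1 (mod 3), so the conjunction on the right does not hold.

[⇐] Conversely, if k ≡ 2 (mod 3) and k ≡ 1 (mod 4), then by the Chinese remainder theorem k ≡ 5 (mod 12). Since 5 ≡ 1 (mod 2) and 2 ∣ 12, we get k ≡ 1 (mod 2).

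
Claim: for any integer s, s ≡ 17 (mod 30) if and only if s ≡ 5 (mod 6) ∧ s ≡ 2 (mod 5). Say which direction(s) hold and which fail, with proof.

Both directions hold; the statement is true.

(⟹) Suppose s ≡ 17 (mod 30); write s = 30j + 17. Since 6 ∣ 30, reducing mod 6 gives s ≡ 17 ≡ 5 (mod 6); since 5 ∣ 30, reducing mod 5 gives s ≡ 17 ≡ 2 (mod 5).

(⟸) Conversely, if s ≡ 5 (mod 6) and s ≡ 2 (mod 5), then by the Chinese remainder theorem s ≡ 17 (mod 30). This is exactly s ≡ 17 (mod 30).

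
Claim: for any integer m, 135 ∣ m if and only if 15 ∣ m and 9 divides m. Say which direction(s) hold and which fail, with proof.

[⇐] This fails: take m = 45. Both 15 ∣ 45 and 9 ∣ 45, yet 45 is not a multiple of 135 (since 45 = 0·135 + 45), so 135 ∤ 45.

[⇒] If 135 ∣ m, write m = 135q. Since 135 = 9·15, m = 15·(9q), so 15 ∣ m; and since 135 = 15·9, m = 9·(15q), so 9 ∣ m.

Only the forward implication holds.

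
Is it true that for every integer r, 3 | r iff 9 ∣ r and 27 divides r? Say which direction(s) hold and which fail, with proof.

Forward direction. This fails: take r = 3. Certainly 3 ∣ 3, but 9 ∤ 3.

Converse. Suppose 9 ∣ r and 27 ∣ r. Any common multiple of 9 and 27 is a multiple of their lcm; here lcm(9, 27) = 9·27/gcd(9, 27) = 243/9 = 27, so 27 ∣ r. Since 3 ∣ 27, it follows that 3 ∣ r.

Only the reverse direction holds.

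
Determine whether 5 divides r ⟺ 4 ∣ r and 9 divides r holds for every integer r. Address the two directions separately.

Both directions fail.

Forward direction. This fails: take r = 5. Certainly 5 ∣ 5, but 4 ∤ 5.

Converse. This fails: take r = 36. Both 4 ∣ 36 and 9 ∣ 36, yet 36 is not a multiple of 5 (since 36 = 7·5 + 1), so 5 ∤ 36.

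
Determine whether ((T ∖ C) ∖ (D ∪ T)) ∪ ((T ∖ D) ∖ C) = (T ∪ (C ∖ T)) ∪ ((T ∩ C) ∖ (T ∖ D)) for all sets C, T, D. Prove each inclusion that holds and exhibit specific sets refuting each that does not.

The sets are not equal: only the forward inclusion holds.

(⟹) Let x ∈ ((T ∖ C) ∖ (D ∪ T)) ∪ ((T ∖ D) ∖ C). Then x ∈ T and x ∉ C, D, from which x ∈ (T ∪ (C ∖ T)) ∪ ((T ∩ C) ∖ (T ∖ D)).

(⟸) This inclusion fails. Take C = {1}, T = ∅, D = ∅; then 1 ∈ (T ∪ (C ∖ T)) ∪ ((T ∩ C) ∖ (T ∖ D)) but 1 ∉ ((T ∖ C) ∖ (D ∪ T)) ∪ ((T ∖ D) ∖ C).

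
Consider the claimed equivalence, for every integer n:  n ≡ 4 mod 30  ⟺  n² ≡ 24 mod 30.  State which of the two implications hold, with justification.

(⇒) This fails: take n = 4. Then 4 ≡ 4 (mod 30), but 4² = 16 ≡ 16 (mod 30), not 24.

(⇐) This fails: take n = 12. Then 12² = 144 ≡ 24 (mod 30), yet 12 ≡ 12 (mod 30), not 4.

(⇒) fails and (⇐) fails.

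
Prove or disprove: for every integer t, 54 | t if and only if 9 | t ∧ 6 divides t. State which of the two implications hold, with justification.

Only the forward direction holds.

(⇐) This fails: take t = 18. Both 9 ∣ 18 and 6 ∣ 18, yet 18 is not a multiple of 54 (since 18 = 0·54 + 18), so 54 ∤ 18.

(⇒) If 54 ∣ t, write t = 54q. Since 54 = 6·9, t = 9·(6q), so 9 ∣ t; and since 54 = 9·6, t = 6·(9q), so 6 ∣ t.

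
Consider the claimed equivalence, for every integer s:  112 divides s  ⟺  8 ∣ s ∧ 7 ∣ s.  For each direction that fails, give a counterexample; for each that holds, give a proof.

Only the forward direction holds.

(⟸) This fails: take s = 56. Both 8 ∣ 56 and 7 ∣ 56, yet 56 is not a multiple of 112 (since 56 = 0·112 + 56), so 112 ∤ 56.

(⟹) If 112 ∣ s, write s = 112q. Since 112 = 14·8, s = 8·(14q), so 8 ∣ s; and since 112 = 16·7, s = 7·(16q), so 7 ∣ s.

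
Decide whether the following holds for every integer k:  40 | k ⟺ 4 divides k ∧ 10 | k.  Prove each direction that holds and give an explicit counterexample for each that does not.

Only the forward direction holds.

(→) If 40 ∣ k, write k = 40q. Since 40 = 10·4, k = 4·(10q), so 4 ∣ k; and since 40 = 4·10, k = 10·(4q), so 10 ∣ k.

(←) This fails: take k = 20. Both 4 ∣ 20 and 10 ∣ 20, yet 20 is not a multiple of 40 (since 20 = 0·40 + 20), so 40 ∤ 20.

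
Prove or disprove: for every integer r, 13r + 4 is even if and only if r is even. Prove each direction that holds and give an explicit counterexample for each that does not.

(⇒) Suppose 13r + 4 is even. Since 13 is odd, 13r and r have the same parity, so 13r + 4 ≡ r + 4 (mod 2). As 4 is even, 13r + 4 is even exactly when r is even. Thus r is even.

(⇐) Conversely, suppose r is even; write r = 2j. Then 13r + 4 = 13·(2j) + 4 = 2·13j + 4, which is even.

Both implications hold.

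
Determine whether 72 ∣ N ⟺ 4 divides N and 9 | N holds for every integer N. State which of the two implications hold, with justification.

(⟹) If 72 ∣ N, write N = 72q. Since 72 = 18·4, N = 4·(18q), so 4 ∣ N; and since 72 = 8·9, N = 9·(8q), so 9 ∣ N.

(⟸) This fails: take N = 36. Both 4 ∣ 36 and 9 ∣ 36, yet 36 is not a multiple of 72 (since 36 = 0·72 + 36), so 72 ∤ 36.

Only the forward direction holds.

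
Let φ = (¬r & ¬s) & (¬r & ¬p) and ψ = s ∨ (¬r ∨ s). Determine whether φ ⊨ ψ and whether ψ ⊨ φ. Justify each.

(→) Assume the antecedent. If s is true, the antecedent cannot hold. If s is false, the antecedent forces (s = F, p = F, r = F), and s ∨ (¬r ∨ s) holds there. Either way s ∨ (¬r ∨ s) holds.

(←) This fails. Under s = T, p = F, r = F, the left side is false but the right side is true.

Only the forward direction holds.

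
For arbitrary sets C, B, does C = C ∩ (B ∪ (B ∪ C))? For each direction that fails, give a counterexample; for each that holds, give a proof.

(⟹) Let x ∈ C. Then either x ∈ C and x ∉ B; or x ∈ C ∩ B. In each case x ∈ C ∩ (B ∪ (B ∪ C)), so C ⊆ C ∩ (B ∪ (B ∪ C)).

(⟸) Let x ∈ C ∩ (B ∪ (B ∪ C)). Then either x ∈ C and x ∉ B; or x ∈ C ∩ B. In each case x ∈ C, so C ∩ (B ∪ (B ∪ C)) ⊆ C.

The two sets are equal.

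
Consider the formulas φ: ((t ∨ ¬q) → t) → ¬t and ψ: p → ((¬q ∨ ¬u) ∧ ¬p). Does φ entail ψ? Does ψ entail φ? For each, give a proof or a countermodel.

Neither direction holds.

(⟹) This fails. Under q = F, u = F, t = F, p = T, the left side is true but the right side is false.

(⟸) This fails. Under q = F, u = F, t = T, p = F, the left side is false but the right side is true.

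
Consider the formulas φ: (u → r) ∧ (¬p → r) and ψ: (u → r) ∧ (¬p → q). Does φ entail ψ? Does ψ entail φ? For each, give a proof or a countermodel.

(⇒) fails and (⇐) fails.

(→) This fails. Under u = F, r = T, p = F, q = F, the left side is true but the right side is false.

(←) This fails. Under u = F, r = F, p = F, q = T, the left side is false but the right side is true.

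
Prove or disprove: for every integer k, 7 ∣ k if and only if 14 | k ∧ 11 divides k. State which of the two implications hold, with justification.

Only the converse holds.

(⇐) Suppose 14 ∣ k and 11 ∣ k. Any common multiple of 14 and 11 is a multiple of their lcm; here gcd(14, 11) = 1, so lcm(14, 11) = 14·11 = 154, so 154 ∣ k. Since 7 ∣ 154, it follows that 7 ∣ k.

(⇒) This fails: take k = 7. Certainly 7 ∣ 7, but 14 ∤ 7.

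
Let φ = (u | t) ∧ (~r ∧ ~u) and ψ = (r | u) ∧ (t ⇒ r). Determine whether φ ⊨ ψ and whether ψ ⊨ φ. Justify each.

Neither implication holds.

Forward direction. This fails. Under t = T, u = F, r = F, the left side is true but the right side is false.

Converse. This fails. Under t = F, u = T, r = F, the left side is false but the right side is true.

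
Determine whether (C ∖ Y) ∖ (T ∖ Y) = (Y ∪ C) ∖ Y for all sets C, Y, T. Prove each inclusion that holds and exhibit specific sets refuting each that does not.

Only the forward inclusion holds.

(⊇) This inclusion fails. Take C = {1}, Y = ∅, T = {1}; then 1 ∈ (Y ∪ C) ∖ Y but 1 ∉ (C ∖ Y) ∖ (T ∖ Y).

(⊆) Let x ∈ (C ∖ Y) ∖ (T ∖ Y). Then x ∈ C and x ∉ Y, T, from which x ∈ (Y ∪ C) ∖ Y.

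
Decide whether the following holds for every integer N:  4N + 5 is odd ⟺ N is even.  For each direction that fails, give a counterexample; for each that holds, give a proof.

(⇒) fails; (⇐) holds.

Forward direction. This fails: take N = 3. Then 4N + 5 = 17, which is odd, yet N = 3 is odd, not even.

Converse. Suppose N is even. Since 4 is even, 4N is even for every N, so 4N + 5 has the same parity as 5, which is odd. Hence 4N + 5 is odd.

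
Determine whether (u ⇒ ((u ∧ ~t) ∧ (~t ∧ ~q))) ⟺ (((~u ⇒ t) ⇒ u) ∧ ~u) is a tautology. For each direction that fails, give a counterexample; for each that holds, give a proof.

Forward direction. This fails. Under t = T, q = F, u = F, the left side is true but the right side is false.

Converse. Assume the antecedent. If t is true, the antecedent cannot hold. If t is false, the antecedent forces (t = F, q = F, u = F) or (t = F, q = T, u = F), and u ⇒ ((u ∧ ~t) ∧ (~t ∧ ~q)) holds there. Either way u ⇒ ((u ∧ ~t) ∧ (~t ∧ ~q)) holds.

Not equivalent: only (⇐) holds.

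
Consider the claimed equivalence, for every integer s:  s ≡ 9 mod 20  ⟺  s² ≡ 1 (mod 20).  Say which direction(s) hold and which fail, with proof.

(←) This fails: take s = 1. Then 1² = 1 ≡ 1 (mod 20), yet 1 ≡ 1 (mod 20), not 9.

(→) Suppose s ≡ 9 mod 20. Write s = 20j + 9. Then (20j + 9)² = 400j² + 360j + 81 = 20(20j² + 18j + 4) + 1, so s² ≡ 1 (mod 20).

(⇒) holds; (⇐) fails.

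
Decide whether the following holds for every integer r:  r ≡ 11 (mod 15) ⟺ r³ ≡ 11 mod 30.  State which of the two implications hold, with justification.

[⇐] The residues r modulo 30 with r³ ≡ 11 (mod 30) are exactly {11}, and each is ≡ 11 (mod 15).

[⇒] This fails: take r = 26. Then 26 ≡ 11 (mod 15), but 26³ = 17576 ≡ 26 (mod 30), not 11.

The forward direction fails; the converse holds.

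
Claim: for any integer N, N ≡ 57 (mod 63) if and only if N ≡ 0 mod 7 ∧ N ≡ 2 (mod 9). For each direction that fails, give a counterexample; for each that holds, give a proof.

Neither implication holds.

(⇒) This fails: N = 57 gives 57 ≡ 57 (mod 63) but 57 ≡ 1 (mod 7), so the conjunction on the right does not hold.

(⇐) This fails: N = 56 satisfies both congruences on the right (56 ≡ 0 mod 7 and 56 ≡ 2 mod 9) yet 56 ≡ 56 (mod 63), not 57.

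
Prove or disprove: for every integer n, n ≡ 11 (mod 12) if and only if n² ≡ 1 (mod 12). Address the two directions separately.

(→) Suppose n ≡ 11 (mod 12). Write n = 12j + 11. Then (12j + 11)² = 144j² + 264j + 121 = 12(12j² + 22j + 10) + 1, so n² ≡ 1 (mod 12).

(←) This fails: take n = 1. Then 1² = 1 ≡ 1 (mod 12), yet 1 ≡ 1 (mod 12), not 11.

(⇒) holds; (⇐) fails.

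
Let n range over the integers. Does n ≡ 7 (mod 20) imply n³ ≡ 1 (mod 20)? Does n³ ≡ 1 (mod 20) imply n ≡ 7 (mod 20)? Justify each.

Neither direction holds.

(⟹) This fails: take n = 7. Then 7 ≡ 7 (mod 20), but 7³ = 343 ≡ 3 (mod 20), not 1.

(⟸) This fails: take n = 1. Then 1³ = 1 ≡ 1 (mod 20), yet 1 ≡ 1 (mod 20), not 7.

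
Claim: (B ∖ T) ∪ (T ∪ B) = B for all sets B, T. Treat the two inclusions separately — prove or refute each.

(⊆) This inclusion fails. Take B = ∅, T = {1}; then 1 ∈ (B ∖ T) ∪ (T ∪ B) but 1 ∉ B.

(⊇) Let x ∈ B. Then either x ∈ B and x ∉ T; or x ∈ B ∩ T. In each case x ∈ (B ∖ T) ∪ (T ∪ B), so B ⊆ (B ∖ T) ∪ (T ∪ B).

The sets are not equal: only the reverse inclusion holds.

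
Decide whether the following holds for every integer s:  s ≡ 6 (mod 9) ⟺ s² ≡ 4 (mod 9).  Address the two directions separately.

(⇒) fails and (⇐) fails.

(⟹) This fails: take s = 6. Then 6 ≡ 6 (mod 9), but 6² = 36 ≡ 0 (mod 9), not 4.

(⟸) This fails: take s = 2. Then 2² = 4 ≡ 4 (mod 9), yet 2 ≡ 2 (mod 9), not 6.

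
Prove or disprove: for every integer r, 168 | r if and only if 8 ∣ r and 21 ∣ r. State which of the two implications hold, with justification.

(⇒) If 168 ∣ r, write r = 168q. Since 168 = 21·8, r = 8·(21q), so 8 ∣ r; and since 168 = 8·21, r = 21·(8q), so 21 ∣ r.

(⇐) Suppose 8 ∣ r and 21 ∣ r. Any common multiple of 8 and 21 is a multiple of their lcm; here gcd(8, 21) = 1, so lcm(8, 21) = 8·21 = 168, so 168 ∣ r.

Both implications hold.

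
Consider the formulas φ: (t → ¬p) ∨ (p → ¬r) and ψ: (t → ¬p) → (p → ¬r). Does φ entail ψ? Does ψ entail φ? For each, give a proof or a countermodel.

[⇒] This fails. Under t = F, p = T, r = T, the left side is true but the right side is false.

[⇐] This fails. Under t = T, p = T, r = T, the left side is false but the right side is true.

Both directions fail.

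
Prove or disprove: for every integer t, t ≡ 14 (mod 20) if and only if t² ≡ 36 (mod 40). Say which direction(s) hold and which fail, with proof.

[⇐] This fails: take t = 6. Then 6² = 36 ≡ 36 (mod 40), yet 6 ≡ 6 (mod 20), not 14.

[⇒] Suppose t ≡ 14 (mod 20). Working modulo 40, t ∈ {14, 34}; for each such r, r² ≡ 36 (mod 40).

(⇒) holds; (⇐) fails.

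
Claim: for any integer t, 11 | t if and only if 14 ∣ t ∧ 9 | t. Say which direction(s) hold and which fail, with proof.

[⇒] This fails: take t = 11. Certainly 11 ∣ 11, but 14 ∤ 11.

[⇐] This fails: take t = 126. Both 14 ∣ 126 and 9 ∣ 126, yet 126 is not a multiple of 11 (since 126 = 11·11 + 5), so 11 ∤ 126.

Neither implication holds.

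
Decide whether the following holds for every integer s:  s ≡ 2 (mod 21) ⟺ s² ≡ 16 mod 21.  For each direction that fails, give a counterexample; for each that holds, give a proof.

Neither direction holds.

[⇒] This fails: take s = 2. Then 2 ≡ 2 (mod 21), but 2² = 4 ≡ 4 (mod 21), not 16.

[⇐] This fails: take s = 4. Then 4² = 16 ≡ 16 (mod 21), yet 4 ≡ 4 (mod 21), not 2.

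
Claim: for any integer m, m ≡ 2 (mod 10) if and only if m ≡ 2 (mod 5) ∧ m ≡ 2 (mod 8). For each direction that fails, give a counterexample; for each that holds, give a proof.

Not equivalent: only (⇐) holds.

(⇐) If m ≡ 2 (mod 5) and m ≡ 2 (mod 8), then by the Chinese remainder theorem m ≡ 2 (mod 40). Since 2 ≡ 2 (mod 10) and 10 ∣ 40, we get m ≡ 2 (mod 10).

(⇒) This fails: m = 32 gives 32 ≡ 2 (mod 10) but 32 ≡ 0 (mod 8), so the conjunction on the right does not hold.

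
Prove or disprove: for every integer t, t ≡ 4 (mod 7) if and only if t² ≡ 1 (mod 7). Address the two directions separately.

Neither direction holds.

(⟹) This fails: take t = 4. Then 4 ≡ 4 (mod 7), but 4² = 16 ≡ 2 (mod 7), not 1.

(⟸) This fails: take t = 1. Then 1² = 1 ≡ 1 (mod 7), yet 1 ≡ 1 (mod 7), not 4.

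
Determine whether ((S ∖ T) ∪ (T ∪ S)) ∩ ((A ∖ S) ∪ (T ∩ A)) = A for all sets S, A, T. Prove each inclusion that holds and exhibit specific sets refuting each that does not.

(⊆) Let x ∈ ((S ∖ T) ∪ (T ∪ S)) ∩ ((A ∖ S) ∪ (T ∩ A)). Then either x ∈ A ∩ T and x ∉ S; or x ∈ S ∩ A ∩ T. In each case x ∈ A, so ((S ∖ T) ∪ (T ∪ S)) ∩ ((A ∖ S) ∪ (T ∩ A)) ⊆ A.

(⊇) This inclusion fails. Take S = ∅, A = {1}, T = ∅; then 1 ∈ A but 1 ∉ ((S ∖ T) ∪ (T ∪ S)) ∩ ((A ∖ S) ∪ (T ∩ A)).

The sets are not equal: only the forward inclusion holds.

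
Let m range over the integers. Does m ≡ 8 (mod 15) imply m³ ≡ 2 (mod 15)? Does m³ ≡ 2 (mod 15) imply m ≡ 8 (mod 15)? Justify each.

[⇒] Suppose m ≡ 8 (mod 15). Write m = 15j + 8. Then (15j + 8)³ = 3375j³ + 5400j² + 2880j + 512 = 15(225j³ + 360j² + 192j + 34) + 2, so m³ ≡ 2 (mod 15).

[⇐] Conversely, suppose m³ ≡ 2 (mod 15). The only residue r in {0, …, 14} with r³ ≡ 2 (mod 15) is r = 8, so m ≡ 8 (mod 15).

Both directions hold.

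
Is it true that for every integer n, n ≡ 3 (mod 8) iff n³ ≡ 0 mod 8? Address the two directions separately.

(⟹) This fails: take n = 3. Then 3 ≡ 3 (mod 8), but 3³ = 27 ≡ 3 (mod 8), not 0.

(⟸) This fails: take n = 0. Then 0³ = 0 ≡ 0 (mod 8), yet 0 ≡ 0 (mod 8), not 3.

Neither direction holds.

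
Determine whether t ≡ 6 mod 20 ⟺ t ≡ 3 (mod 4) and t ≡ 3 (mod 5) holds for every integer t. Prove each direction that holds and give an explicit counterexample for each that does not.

Both directions fail.

[⇒] This fails: t = 6 gives 6 ≡ 6 (mod 20) but 6 ≡ 2 (mod 4), so the conjunction on the right does not hold.

[⇐] This fails: t = 3 satisfies both congruences on the right (3 ≡ 3 mod 4 and 3 ≡ 3 mod 5) yet 3 ≡ 3 (mod 20), not 6.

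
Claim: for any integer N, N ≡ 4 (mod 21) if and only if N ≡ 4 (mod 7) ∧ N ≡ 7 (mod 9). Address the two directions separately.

(⇒) This fails: N = 4 gives 4 ≡ 4 (mod 21) but 4 ≡ 4 (mod 9), so the conjunction on the right does not hold.

(⇐) Conversely, if N ≡ 4 (mod 7) and N ≡ 7 (mod 9), then by the Chinese remainder theorem N ≡ 25 (mod 63). Since 25 ≡ 4 (mod 21) and 21 ∣ 63, we get N ≡ 4 (mod 21).

(⇒) fails; (⇐) holds.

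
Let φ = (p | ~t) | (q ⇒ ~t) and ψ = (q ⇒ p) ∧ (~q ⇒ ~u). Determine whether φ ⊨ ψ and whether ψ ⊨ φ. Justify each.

The forward direction fails; the converse holds.

[⇒] This fails. Under u = T, q = F, t = F, p = F, the left side is true but the right side is false.

[⇐] Assume the antecedent. If p is true, (p | ~t) | (q ⇒ ~t) reduces to true regardless of the other variables. If p is false, the antecedent forces (u = F, q = F, t = F, p = F) or (u = F, q = F, t = T, p = F), and (p | ~t) | (q ⇒ ~t) holds there. Either way (p | ~t) | (q ⇒ ~t) holds.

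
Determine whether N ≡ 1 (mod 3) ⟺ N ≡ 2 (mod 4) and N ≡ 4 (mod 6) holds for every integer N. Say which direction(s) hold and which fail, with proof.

(⟹) This fails: N = 1 gives 1 ≡ 1 (mod 3) but 1 ≡ 1 (mod 4), so the conjunction on the right does not hold.

(⟸) Conversely, if N ≡ 2 (mod 4) and N ≡ 4 (mod 6), then by the Chinese remainder theorem N ≡ 10 (mod 12). Since 10 ≡ 1 (mod 3) and 3 ∣ 12, we get N ≡ 1 (mod 3).

The forward direction fails; the converse holds.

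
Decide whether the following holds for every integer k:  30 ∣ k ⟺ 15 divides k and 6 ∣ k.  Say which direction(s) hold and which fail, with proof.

The biconditional holds.

(→) If 30 ∣ k, write k = 30q. Since 30 = 2·15, k = 15·(2q), so 15 ∣ k; and since 30 = 5·6, k = 6·(5q), so 6 ∣ k.

(←) Suppose 15 ∣ k and 6 ∣ k. Any common multiple of 15 and 6 is a multiple of their lcm; here lcm(15, 6) = 15·6/gcd(15, 6) = 90/3 = 30, so 30 ∣ k.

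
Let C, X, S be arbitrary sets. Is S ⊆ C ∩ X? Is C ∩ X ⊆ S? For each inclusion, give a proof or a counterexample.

Both inclusions fail.

(⟹) This inclusion fails. Take C = ∅, X = ∅, S = {1}; then 1 ∈ S but 1 ∉ C ∩ X.

(⟸) This inclusion fails. Take C = {1}, X = {1}, S = ∅; then 1 ∈ C ∩ X but 1 ∉ S.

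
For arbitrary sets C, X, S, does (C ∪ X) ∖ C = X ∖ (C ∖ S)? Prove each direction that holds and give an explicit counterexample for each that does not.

Only the forward inclusion holds.

(⊆) Let x ∈ (C ∪ X) ∖ C. Then either x ∈ X and x ∉ C, S; or x ∈ X ∩ S and x ∉ C. In each case x ∈ X ∖ (C ∖ S), so (C ∪ X) ∖ C ⊆ X ∖ (C ∖ S).

(⊇) This inclusion fails. Take C = {1}, X = {1}, S = {1}; then 1 ∈ X ∖ (C ∖ S) but 1 ∉ (C ∪ X) ∖ C.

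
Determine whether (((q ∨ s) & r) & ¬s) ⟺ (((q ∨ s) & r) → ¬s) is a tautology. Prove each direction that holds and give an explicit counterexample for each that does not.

(→) Assume the antecedent. If q is true, the antecedent forces (q = T, r = T, s = F), and ((q ∨ s) & r) → ¬s holds there. If q is false, the antecedent cannot hold. Either way ((q ∨ s) & r) → ¬s holds.

(←) This fails. Under q = F, r = F, s = F, the left side is false but the right side is true.

Only the forward implication holds.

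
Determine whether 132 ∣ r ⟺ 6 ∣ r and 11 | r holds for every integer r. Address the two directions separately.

Forward direction. If 132 ∣ r, write r = 132q. Since 132 = 22·6, r = 6·(22q), so 6 ∣ r; and since 132 = 12·11, r = 11·(12q), so 11 ∣ r.

Converse. This fails: take r = 66. Both 6 ∣ 66 and 11 ∣ 66, yet 66 is not a multiple of 132 (since 66 = 0·132 + 66), so 132 ∤ 66.

Only the forward implication holds.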